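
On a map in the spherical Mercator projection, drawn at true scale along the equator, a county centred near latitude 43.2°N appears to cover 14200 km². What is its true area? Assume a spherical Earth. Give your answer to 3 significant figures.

Mercator is conformal, so the point scale is isotropic: h = k = sec φ = 1/cos φ.
Areal scale = k² = sec²φ = 1/cos²(43.2°) = 1/0.7290² = 1.882.
True area = apparent / (areal scale) = 14200 / 1.882 ≈ 7550 km².

7550 km²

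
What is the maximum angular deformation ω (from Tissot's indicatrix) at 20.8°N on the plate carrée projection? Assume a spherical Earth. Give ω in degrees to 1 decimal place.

3.9°

For the equirectangular projection with φ₀ = 0 (plate carrée), h = 1 along meridians and k = sec φ along parallels.
At 20.8°: h = 1.000, k = 1.070; principal scales a = 1.070, b = 1.000.
sin(ω/2) = (a − b)/(a + b) = 0.06972/2.070 = 0.03368, so ω = 2 arcsin(0.03368) ≈ 3.9°.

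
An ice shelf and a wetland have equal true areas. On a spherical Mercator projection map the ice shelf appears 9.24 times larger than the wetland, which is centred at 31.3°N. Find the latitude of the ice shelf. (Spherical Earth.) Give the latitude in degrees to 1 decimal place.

73.7°

Mercator areal scale is sec²φ, so apparent-area ratio = sec²φ₁ / sec²φ₂ = cos²φ₂ / cos²φ₁.
cos²φ₂ / cos²φ₁ = 9.24  ⇒  cos φ₁ = cos 31.3° / √9.24 = 0.8545/3.040 = 0.2811.
φ₁ = arccos(0.2811) ≈ 73.7°.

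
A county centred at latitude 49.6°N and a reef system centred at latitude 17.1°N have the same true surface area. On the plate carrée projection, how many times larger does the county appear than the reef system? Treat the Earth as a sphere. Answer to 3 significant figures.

1.47

Plate carrée maps x = Rλ, y = Rφ. The meridian scale is h = 1 and the parallel scale is k = 1/cos φ = sec φ.
Areal scale at 49.6°: h·k = 1.000 × 1.543 = 1.543.
Areal scale at 17.1°: h·k = 1.000 × 1.046 = 1.046.
Ratio = 1.543/1.046 ≈ 1.47.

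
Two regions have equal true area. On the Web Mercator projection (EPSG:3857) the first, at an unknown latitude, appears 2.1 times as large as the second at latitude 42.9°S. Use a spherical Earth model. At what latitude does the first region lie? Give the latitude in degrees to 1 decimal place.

59.6°

On Mercator, (apparent₁)/(apparent₂) = sec²φ₁ / sec²φ₂ when true areas are equal.
cos²φ₂ / cos²φ₁ = 2.1  ⇒  cos φ₁ = cos 42.9° / √2.1 = 0.7325/1.449 = 0.5055.
φ₁ = arccos(0.5055) ≈ 59.6°.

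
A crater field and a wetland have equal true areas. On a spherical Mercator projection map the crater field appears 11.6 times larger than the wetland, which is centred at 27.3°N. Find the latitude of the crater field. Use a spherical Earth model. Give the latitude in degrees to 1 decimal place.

On Mercator, (apparent₁)/(apparent₂) = sec²φ₁ / sec²φ₂ when true areas are equal.
cos²φ₂ / cos²φ₁ = 11.6  ⇒  cos φ₁ = cos 27.3° / √11.6 = 0.8886/3.406 = 0.2609.
φ₁ = arccos(0.2609) ≈ 74.9°.

74.9°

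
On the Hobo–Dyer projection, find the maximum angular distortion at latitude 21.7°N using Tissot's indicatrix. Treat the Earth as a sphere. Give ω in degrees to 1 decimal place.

The Hobo–Dyer projection is cylindrical equal-area with φ₀ = 37.5°. A cylindrical equal-area projection with standard parallel φ₀ has meridian scale h = cos φ / cos φ₀ and parallel scale k = cos φ₀ / cos φ (so areas are preserved, h·k = 1).
At 21.7°: h = 1.171, k = 0.8539; principal scales a = 1.171, b = 0.8539.
sin(ω/2) = (a − b)/(a + b) = 0.3173/2.025 = 0.1567, so ω = 2 arcsin(0.1567) ≈ 18.0°.

18.0°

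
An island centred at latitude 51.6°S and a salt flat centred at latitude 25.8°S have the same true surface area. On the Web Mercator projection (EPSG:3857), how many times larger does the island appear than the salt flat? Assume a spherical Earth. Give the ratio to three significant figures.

2.10

On Mercator, area is exaggerated by sec²φ = 1/cos²φ.
At 51.6°: sec²(51.6°) = 1/0.6211² = 2.592.
At 25.8°: sec²(25.8°) = 1/0.9003² = 1.234.
Ratio = 2.592/1.234 = cos²(25.8°)/cos²(51.6°) ≈ 2.10.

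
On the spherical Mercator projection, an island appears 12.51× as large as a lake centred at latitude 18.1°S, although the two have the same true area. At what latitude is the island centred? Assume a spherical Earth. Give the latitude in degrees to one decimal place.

For equal true areas on Mercator, apparent areas scale as sec²φ, so the ratio is cos²φ₂ / cos²φ₁.
cos²φ₂ / cos²φ₁ = 12.51  ⇒  cos φ₁ = cos 18.1° / √12.51 = 0.9505/3.537 = 0.2687.
φ₁ = arccos(0.2687) ≈ 74.4°.

74.4°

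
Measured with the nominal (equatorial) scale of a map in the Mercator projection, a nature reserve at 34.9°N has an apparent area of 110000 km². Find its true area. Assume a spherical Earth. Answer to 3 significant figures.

74000 km²

The Mercator projection is conformal; its linear scale factor is the same in every direction and equals sec φ = 1/cos φ.
Areal scale = k² = sec²φ = 1/cos²(34.9°) = 1/0.8202² = 1.487.
True area = apparent / (areal scale) = 110000 / 1.487 ≈ 74000 km².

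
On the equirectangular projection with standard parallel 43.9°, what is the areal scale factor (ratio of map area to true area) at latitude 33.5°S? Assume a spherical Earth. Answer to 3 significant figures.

With standard parallel φ₀ = 43.9°, the equirectangular projection gives x = Rλ cos φ₀, y = Rφ, so h = 1 and k = cos 43.9° / cos φ.
Areal scale = h·k = 1 × cos φ₀ / cos φ; at 33.5°, h = 1.000, k = 0.8641, so h·k = 0.8641.

0.864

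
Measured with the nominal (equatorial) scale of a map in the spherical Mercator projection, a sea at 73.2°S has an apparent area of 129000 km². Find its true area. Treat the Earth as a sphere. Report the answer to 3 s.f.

For Mercator, h = k = sec φ (a conformal cylindrical projection has a single point scale, 1/cos φ).
Areal scale = k² = sec²φ = 1/cos²(73.2°) = 1/0.2890² = 11.97.
True area = apparent / (areal scale) = 129000 / 11.97 ≈ 10800 km².

10800 km²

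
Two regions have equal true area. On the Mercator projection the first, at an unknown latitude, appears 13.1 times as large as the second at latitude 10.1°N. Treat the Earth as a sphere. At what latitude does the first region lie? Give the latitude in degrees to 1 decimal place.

74.2°

For equal true areas on Mercator, apparent areas scale as sec²φ, so the ratio is cos²φ₂ / cos²φ₁.
cos²φ₂ / cos²φ₁ = 13.1  ⇒  cos φ₁ = cos 10.1° / √13.1 = 0.9845/3.619 = 0.2720.
φ₁ = arccos(0.2720) ≈ 74.2°.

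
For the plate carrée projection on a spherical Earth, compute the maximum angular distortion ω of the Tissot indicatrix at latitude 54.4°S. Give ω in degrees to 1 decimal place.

Plate carrée maps x = Rλ, y = Rφ. The meridian scale is h = 1 and the parallel scale is k = 1/cos φ = sec φ.
At 54.4°: h = 1.000, k = 1.718; principal scales a = 1.718, b = 1.000.
sin(ω/2) = (a − b)/(a + b) = 0.7179/2.718 = 0.2641, so ω = 2 arcsin(0.2641) ≈ 30.6°.

30.6°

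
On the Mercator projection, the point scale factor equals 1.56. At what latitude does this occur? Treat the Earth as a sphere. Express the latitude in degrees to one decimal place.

50.1°

Mercator scale is k = sec φ = 1/cos φ.
1/cos φ = 1.56  ⇒  cos φ = 0.6410  ⇒  φ = arccos(0.6410) ≈ 50.1°.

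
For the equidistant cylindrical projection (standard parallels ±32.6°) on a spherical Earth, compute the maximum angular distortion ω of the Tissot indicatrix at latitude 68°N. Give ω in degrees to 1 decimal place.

In the equirectangular projection with standard parallel φ₀ = 32.6° (x = Rλ cos φ₀, y = Rφ), meridians are true-scale (h = 1) and the parallel scale is k = cos φ₀ / cos φ.
At 68°: h = 1.000, k = 2.249; principal scales a = 2.249, b = 1.000.
sin(ω/2) = (a − b)/(a + b) = 1.249/3.249 = 0.3844, so ω = 2 arcsin(0.3844) ≈ 45.2°.

45.2°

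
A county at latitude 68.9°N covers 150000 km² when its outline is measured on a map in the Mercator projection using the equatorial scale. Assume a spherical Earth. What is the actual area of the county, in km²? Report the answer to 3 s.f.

Mercator is conformal, so the point scale is isotropic: h = k = sec φ = 1/cos φ.
Areal scale = k² = sec²φ = 1/cos²(68.9°) = 1/0.3600² = 7.716.
True area = apparent / (areal scale) = 150000 / 7.716 ≈ 19400 km².

19400 km²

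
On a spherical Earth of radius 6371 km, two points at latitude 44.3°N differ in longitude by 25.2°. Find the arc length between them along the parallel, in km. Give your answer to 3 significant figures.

2010 km

Arc length along a parallel = R cos φ · Δλ (with Δλ in radians).
= 6371 × cos 44.3° × (25.2° × π/180) = 6371 × 0.7157 × 0.4398 ≈ 2010 km.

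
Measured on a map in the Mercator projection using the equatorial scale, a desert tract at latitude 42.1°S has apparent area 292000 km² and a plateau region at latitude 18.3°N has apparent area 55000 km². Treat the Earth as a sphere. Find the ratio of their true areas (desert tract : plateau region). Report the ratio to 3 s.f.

Since Mercator area scale is 1/cos²φ, the true area equals the apparent area multiplied by cos²φ.
True area of desert tract: 292000 × cos²(42.1°) = 292000 × 0.5505 = 160800 km².
True area of plateau region: 55000 × cos²(18.3°) = 55000 × 0.9014 = 49580 km².
Ratio = 160800 / 49580 ≈ 3.24.

3.24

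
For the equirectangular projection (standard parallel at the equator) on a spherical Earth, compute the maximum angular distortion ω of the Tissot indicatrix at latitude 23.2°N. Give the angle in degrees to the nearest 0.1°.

For the equirectangular projection with φ₀ = 0 (plate carrée), h = 1 along meridians and k = sec φ along parallels.
At 23.2°: h = 1.000, k = 1.088; principal scales a = 1.088, b = 1.000.
sin(ω/2) = (a − b)/(a + b) = 0.08798/2.088 = 0.04214, so ω = 2 arcsin(0.04214) ≈ 4.8°.

4.8°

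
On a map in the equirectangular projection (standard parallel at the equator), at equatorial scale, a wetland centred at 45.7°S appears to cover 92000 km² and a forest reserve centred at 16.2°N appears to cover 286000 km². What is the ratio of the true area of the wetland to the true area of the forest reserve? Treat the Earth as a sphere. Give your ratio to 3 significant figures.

Plate carrée has h = 1 and k = sec φ, giving areal scale sec φ; true area = (apparent area) · cos φ.
True area of wetland: 92000 × cos(45.7°) = 92000 × 0.6984 = 64250 km².
True area of forest reserve: 286000 × cos(16.2°) = 286000 × 0.9603 = 274600 km².
Ratio = 64250 / 274600 ≈ 0.234.

0.234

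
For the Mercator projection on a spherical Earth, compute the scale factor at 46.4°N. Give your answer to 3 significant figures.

The Mercator projection is conformal; its linear scale factor is the same in every direction and equals sec φ = 1/cos φ.
k = 1/cos 46.4° = 1/0.6896 = 1.450.

1.45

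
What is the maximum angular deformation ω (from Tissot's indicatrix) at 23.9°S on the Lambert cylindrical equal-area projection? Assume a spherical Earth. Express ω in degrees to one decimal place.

10.3°

The Lambert cylindrical equal-area projection is the cylindrical equal-area projection with its standard parallel at the equator (φ₀ = 0). A cylindrical equal-area projection with standard parallel φ₀ has meridian scale h = cos φ / cos φ₀ and parallel scale k = cos φ₀ / cos φ (so areas are preserved, h·k = 1).
At 23.9°: h = 0.9143, k = 1.094; principal scales a = 1.094, b = 0.9143.
sin(ω/2) = (a − b)/(a + b) = 0.1795/2.008 = 0.08941, so ω = 2 arcsin(0.08941) ≈ 10.3°.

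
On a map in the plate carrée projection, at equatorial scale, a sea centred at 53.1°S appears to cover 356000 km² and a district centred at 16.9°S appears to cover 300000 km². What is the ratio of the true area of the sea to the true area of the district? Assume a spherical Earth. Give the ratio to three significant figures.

On the plate carrée, areal scale = h·k = 1 × sec φ, so true area = apparent × cos φ.
True area of sea: 356000 × cos(53.1°) = 356000 × 0.6004 = 213700 km².
True area of district: 300000 × cos(16.9°) = 300000 × 0.9568 = 287000 km².
Ratio = 213700 / 287000 ≈ 0.745.

0.745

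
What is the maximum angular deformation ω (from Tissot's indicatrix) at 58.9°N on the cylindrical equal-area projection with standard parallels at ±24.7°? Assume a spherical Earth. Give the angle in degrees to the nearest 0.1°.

A cylindrical equal-area projection with standard parallel φ₀ has meridian scale h = cos φ / cos φ₀ and parallel scale k = cos φ₀ / cos φ (so areas are preserved, h·k = 1).
At 58.9°: h = 0.5686, k = 1.759; principal scales a = 1.759, b = 0.5686.
sin(ω/2) = (a − b)/(a + b) = 1.190/2.327 = 0.5114, so ω = 2 arcsin(0.5114) ≈ 61.5°.

61.5°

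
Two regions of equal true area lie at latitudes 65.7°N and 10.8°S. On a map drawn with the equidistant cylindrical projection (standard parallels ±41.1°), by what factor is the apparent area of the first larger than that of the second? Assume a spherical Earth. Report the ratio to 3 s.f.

2.39

The equidistant cylindrical projection with φ₀ = 41.1° has h = 1 (meridians true) and k = cos φ₀ / cos φ along parallels.
Areal scale at 65.7°: h·k = 1.000 × 1.831 = 1.831.
Areal scale at 10.8°: h·k = 1.000 × 0.7672 = 0.7672.
Ratio = 1.831/0.7672 ≈ 2.39.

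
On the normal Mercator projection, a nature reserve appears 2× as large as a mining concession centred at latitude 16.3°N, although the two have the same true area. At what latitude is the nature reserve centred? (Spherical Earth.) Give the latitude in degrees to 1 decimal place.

For equal true areas on Mercator, apparent areas scale as sec²φ, so the ratio is cos²φ₂ / cos²φ₁.
cos²φ₂ / cos²φ₁ = 2  ⇒  cos φ₁ = cos 16.3° / √2 = 0.9598/1.414 = 0.6787.
φ₁ = arccos(0.6787) ≈ 47.3°.

47.3°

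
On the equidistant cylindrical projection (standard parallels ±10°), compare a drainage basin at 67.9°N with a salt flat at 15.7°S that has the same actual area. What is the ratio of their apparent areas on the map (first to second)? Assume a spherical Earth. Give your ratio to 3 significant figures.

In the equirectangular projection with standard parallel φ₀ = 10° (x = Rλ cos φ₀, y = Rφ), meridians are true-scale (h = 1) and the parallel scale is k = cos φ₀ / cos φ.
Areal scale at 67.9°: h·k = 1.000 × 2.618 = 2.618.
Areal scale at 15.7°: h·k = 1.000 × 1.023 = 1.023.
Ratio = 2.618/1.023 ≈ 2.56.

2.56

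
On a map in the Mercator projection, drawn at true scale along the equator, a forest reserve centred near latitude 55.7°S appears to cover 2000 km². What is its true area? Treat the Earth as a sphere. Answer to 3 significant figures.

635 km²

Mercator is conformal, so the point scale is isotropic: h = k = sec φ = 1/cos φ.
Areal scale = k² = sec²φ = 1/cos²(55.7°) = 1/0.5635² = 3.149.
True area = apparent / (areal scale) = 2000 / 3.149 ≈ 635 km².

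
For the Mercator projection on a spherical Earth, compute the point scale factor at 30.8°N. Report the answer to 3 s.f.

The Mercator projection is conformal; its linear scale factor is the same in every direction and equals sec φ = 1/cos φ.
k = 1/cos 30.8° = 1/0.8590 = 1.164.

1.16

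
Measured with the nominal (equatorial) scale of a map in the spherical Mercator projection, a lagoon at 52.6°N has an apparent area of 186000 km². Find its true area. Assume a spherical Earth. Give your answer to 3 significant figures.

For Mercator, h = k = sec φ (a conformal cylindrical projection has a single point scale, 1/cos φ).
Areal scale = k² = sec²φ = 1/cos²(52.6°) = 1/0.6074² = 2.711.
True area = apparent / (areal scale) = 186000 / 2.711 ≈ 68600 km².

68600 km²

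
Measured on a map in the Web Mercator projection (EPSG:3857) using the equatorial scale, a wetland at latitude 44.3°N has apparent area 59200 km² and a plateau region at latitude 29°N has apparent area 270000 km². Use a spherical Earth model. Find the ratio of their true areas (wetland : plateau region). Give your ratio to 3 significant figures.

0.147

On Mercator the areal scale is sec²φ, so true area = apparent × cos²φ.
True area of wetland: 59200 × cos²(44.3°) = 59200 × 0.5122 = 30320 km².
True area of plateau region: 270000 × cos²(29°) = 270000 × 0.7650 = 206500 km².
Ratio = 30320 / 206500 ≈ 0.147.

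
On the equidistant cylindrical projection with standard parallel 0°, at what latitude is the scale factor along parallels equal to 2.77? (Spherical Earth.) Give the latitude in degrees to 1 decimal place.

Plate carrée: h = 1, k = sec φ along parallels.
sec φ = 2.77  ⇒  cos φ = 0.3610  ⇒  φ ≈ 68.8°.

68.8°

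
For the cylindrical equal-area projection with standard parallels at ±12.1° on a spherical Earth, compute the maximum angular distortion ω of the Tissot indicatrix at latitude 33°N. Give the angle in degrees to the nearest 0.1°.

17.5°

A cylindrical equal-area projection with standard parallel φ₀ has meridian scale h = cos φ / cos φ₀ and parallel scale k = cos φ₀ / cos φ (so areas are preserved, h·k = 1).
At 33°: h = 0.8577, k = 1.166; principal scales a = 1.166, b = 0.8577.
sin(ω/2) = (a − b)/(a + b) = 0.3081/2.024 = 0.1523, so ω = 2 arcsin(0.1523) ≈ 17.5°.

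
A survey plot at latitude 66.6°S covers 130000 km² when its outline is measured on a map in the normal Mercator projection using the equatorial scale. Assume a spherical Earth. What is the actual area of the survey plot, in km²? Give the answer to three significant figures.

20500 km²

Mercator is conformal, so the point scale is isotropic: h = k = sec φ = 1/cos φ.
Areal scale = k² = sec²φ = 1/cos²(66.6°) = 1/0.3971² = 6.340.
True area = apparent / (areal scale) = 130000 / 6.340 ≈ 20500 km².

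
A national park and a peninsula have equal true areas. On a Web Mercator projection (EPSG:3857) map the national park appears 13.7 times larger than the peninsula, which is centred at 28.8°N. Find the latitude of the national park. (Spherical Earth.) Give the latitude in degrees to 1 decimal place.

76.3°

Mercator areal scale is sec²φ, so apparent-area ratio = sec²φ₁ / sec²φ₂ = cos²φ₂ / cos²φ₁.
cos²φ₂ / cos²φ₁ = 13.7  ⇒  cos φ₁ = cos 28.8° / √13.7 = 0.8763/3.701 = 0.2368.
φ₁ = arccos(0.2368) ≈ 76.3°.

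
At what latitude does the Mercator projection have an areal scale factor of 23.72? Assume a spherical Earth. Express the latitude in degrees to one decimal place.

78.2°

Mercator areal scale is sec²φ.
sec²φ = 23.72  ⇒  cos²φ = 0.04216  ⇒  cos φ = 0.2053.
φ = arccos(0.2053) ≈ 78.2°.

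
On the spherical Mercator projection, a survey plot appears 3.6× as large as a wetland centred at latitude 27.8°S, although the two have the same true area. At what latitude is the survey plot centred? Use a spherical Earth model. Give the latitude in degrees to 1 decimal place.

On Mercator, (apparent₁)/(apparent₂) = sec²φ₁ / sec²φ₂ when true areas are equal.
cos²φ₂ / cos²φ₁ = 3.6  ⇒  cos φ₁ = cos 27.8° / √3.6 = 0.8846/1.897 = 0.4662.
φ₁ = arccos(0.4662) ≈ 62.2°.

62.2°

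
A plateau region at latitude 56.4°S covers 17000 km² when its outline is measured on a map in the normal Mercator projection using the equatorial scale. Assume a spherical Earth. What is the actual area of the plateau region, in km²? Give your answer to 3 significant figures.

5210 km²

For Mercator, h = k = sec φ (a conformal cylindrical projection has a single point scale, 1/cos φ).
Areal scale = k² = sec²φ = 1/cos²(56.4°) = 1/0.5534² = 3.265.
True area = apparent / (areal scale) = 17000 / 3.265 ≈ 5210 km².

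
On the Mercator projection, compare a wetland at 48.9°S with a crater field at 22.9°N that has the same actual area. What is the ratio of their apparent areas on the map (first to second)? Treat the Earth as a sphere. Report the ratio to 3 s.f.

On Mercator, area is exaggerated by sec²φ = 1/cos²φ.
At 48.9°: sec²(48.9°) = 1/0.6574² = 2.314.
At 22.9°: sec²(22.9°) = 1/0.9212² = 1.178.
Ratio = 2.314/1.178 = cos²(22.9°)/cos²(48.9°) ≈ 1.96.

1.96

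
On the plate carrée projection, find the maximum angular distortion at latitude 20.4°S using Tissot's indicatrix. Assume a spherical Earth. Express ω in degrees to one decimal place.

3.7°

For the equirectangular projection with φ₀ = 0 (plate carrée), h = 1 along meridians and k = sec φ along parallels.
At 20.4°: h = 1.000, k = 1.067; principal scales a = 1.067, b = 1.000.
sin(ω/2) = (a − b)/(a + b) = 0.06691/2.067 = 0.03237, so ω = 2 arcsin(0.03237) ≈ 3.7°.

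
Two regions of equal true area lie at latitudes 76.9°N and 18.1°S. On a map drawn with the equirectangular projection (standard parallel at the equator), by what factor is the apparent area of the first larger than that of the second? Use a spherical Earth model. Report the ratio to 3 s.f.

4.19

Plate carrée maps x = Rλ, y = Rφ. The meridian scale is h = 1 and the parallel scale is k = 1/cos φ = sec φ.
Areal scale at 76.9°: h·k = 1.000 × 4.412 = 4.412.
Areal scale at 18.1°: h·k = 1.000 × 1.052 = 1.052.
Ratio = 4.412/1.052 ≈ 4.19.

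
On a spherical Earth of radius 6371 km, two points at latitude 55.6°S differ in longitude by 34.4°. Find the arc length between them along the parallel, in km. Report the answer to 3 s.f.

2160 km

Arc length along a parallel = R cos φ · Δλ (with Δλ in radians).
= 6371 × cos 55.6° × (34.4° × π/180) = 6371 × 0.5650 × 0.6004 ≈ 2160 km.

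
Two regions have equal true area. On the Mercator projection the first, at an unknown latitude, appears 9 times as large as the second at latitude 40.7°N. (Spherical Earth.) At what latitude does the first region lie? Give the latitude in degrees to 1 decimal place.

On Mercator, (apparent₁)/(apparent₂) = sec²φ₁ / sec²φ₂ when true areas are equal.
cos²φ₂ / cos²φ₁ = 9  ⇒  cos φ₁ = cos 40.7° / √9 = 0.7581/3.000 = 0.2527.
φ₁ = arccos(0.2527) ≈ 75.4°.

75.4°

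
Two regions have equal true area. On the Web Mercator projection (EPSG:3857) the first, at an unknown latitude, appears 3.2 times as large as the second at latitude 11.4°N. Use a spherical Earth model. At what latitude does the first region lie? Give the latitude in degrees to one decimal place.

56.8°

Mercator areal scale is sec²φ, so apparent-area ratio = sec²φ₁ / sec²φ₂ = cos²φ₂ / cos²φ₁.
cos²φ₂ / cos²φ₁ = 3.2  ⇒  cos φ₁ = cos 11.4° / √3.2 = 0.9803/1.789 = 0.5480.
φ₁ = arccos(0.5480) ≈ 56.8°.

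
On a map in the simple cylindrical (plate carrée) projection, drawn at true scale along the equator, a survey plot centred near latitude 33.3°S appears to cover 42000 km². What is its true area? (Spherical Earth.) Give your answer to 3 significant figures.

35100 km²

In the plate carrée (x = Rλ, y = Rφ), meridians are true-scale (h = 1) and parallels are stretched by k = sec φ.
Areal scale = h·k = 1 × sec φ; at 33.3°, h = 1.000, k = 1.196, so h·k = 1.196.
True area = apparent / (areal scale) = 42000 / 1.196 ≈ 35100 km².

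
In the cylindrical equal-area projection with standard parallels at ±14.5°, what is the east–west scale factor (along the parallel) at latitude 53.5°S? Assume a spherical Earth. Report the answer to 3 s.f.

1.63

A cylindrical equal-area projection with standard parallel φ₀ has meridian scale h = cos φ / cos φ₀ and parallel scale k = cos φ₀ / cos φ (so areas are preserved, h·k = 1).
k = cos 14.5° / cos 53.5° = 0.9681/0.5948 = 1.628.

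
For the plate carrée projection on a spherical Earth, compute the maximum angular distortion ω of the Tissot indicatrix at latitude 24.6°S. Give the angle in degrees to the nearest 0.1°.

For the equirectangular projection with φ₀ = 0 (plate carrée), h = 1 along meridians and k = sec φ along parallels.
At 24.6°: h = 1.000, k = 1.100; principal scales a = 1.100, b = 1.000.
sin(ω/2) = (a − b)/(a + b) = 0.09982/2.100 = 0.04754, so ω = 2 arcsin(0.04754) ≈ 5.4°.

5.4°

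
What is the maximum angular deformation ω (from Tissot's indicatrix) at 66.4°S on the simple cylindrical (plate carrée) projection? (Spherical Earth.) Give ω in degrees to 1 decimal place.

Plate carrée maps x = Rλ, y = Rφ. The meridian scale is h = 1 and the parallel scale is k = 1/cos φ = sec φ.
At 66.4°: h = 1.000, k = 2.498; principal scales a = 2.498, b = 1.000.
sin(ω/2) = (a − b)/(a + b) = 1.498/3.498 = 0.4282, so ω = 2 arcsin(0.4282) ≈ 50.7°.

50.7°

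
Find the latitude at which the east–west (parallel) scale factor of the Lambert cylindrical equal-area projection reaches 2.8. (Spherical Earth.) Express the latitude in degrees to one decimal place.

69.1°

The Lambert cylindrical equal-area projection is the cylindrical equal-area projection with its standard parallel at the equator (φ₀ = 0). For cylindrical equal-area with standard parallel φ₀, h = cos φ / cos φ₀ and k = cos φ₀ / cos φ, so h·k = 1.
k = cos φ₀ / cos φ = 2.8  ⇒  cos φ = cos 0° / 2.8 = 0.3571.
φ = arccos(0.3571) ≈ 69.1°.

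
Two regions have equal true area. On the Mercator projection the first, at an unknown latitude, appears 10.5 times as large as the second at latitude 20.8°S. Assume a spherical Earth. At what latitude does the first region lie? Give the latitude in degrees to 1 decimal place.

On Mercator, (apparent₁)/(apparent₂) = sec²φ₁ / sec²φ₂ when true areas are equal.
cos²φ₂ / cos²φ₁ = 10.5  ⇒  cos φ₁ = cos 20.8° / √10.5 = 0.9348/3.240 = 0.2885.
φ₁ = arccos(0.2885) ≈ 73.2°.

73.2°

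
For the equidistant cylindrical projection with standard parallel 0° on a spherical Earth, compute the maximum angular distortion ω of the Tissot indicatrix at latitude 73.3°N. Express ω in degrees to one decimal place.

67.2°

In the plate carrée (x = Rλ, y = Rφ), meridians are true-scale (h = 1) and parallels are stretched by k = sec φ.
At 73.3°: h = 1.000, k = 3.480; principal scales a = 3.480, b = 1.000.
sin(ω/2) = (a − b)/(a + b) = 2.480/4.480 = 0.5536, so ω = 2 arcsin(0.5536) ≈ 67.2°.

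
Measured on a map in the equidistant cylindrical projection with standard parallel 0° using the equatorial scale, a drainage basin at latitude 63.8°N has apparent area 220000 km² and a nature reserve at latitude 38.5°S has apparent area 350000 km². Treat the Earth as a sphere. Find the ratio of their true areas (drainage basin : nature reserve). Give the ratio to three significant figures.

On the plate carrée, areal scale = h·k = 1 × sec φ, so true area = apparent × cos φ.
True area of drainage basin: 220000 × cos(63.8°) = 220000 × 0.4415 = 97130 km².
True area of nature reserve: 350000 × cos(38.5°) = 350000 × 0.7826 = 273900 km².
Ratio = 97130 / 273900 ≈ 0.355.

0.355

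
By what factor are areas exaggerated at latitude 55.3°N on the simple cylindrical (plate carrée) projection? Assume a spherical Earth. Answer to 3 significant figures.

1.76

Plate carrée maps x = Rλ, y = Rφ. The meridian scale is h = 1 and the parallel scale is k = 1/cos φ = sec φ.
Areal scale = h·k = 1 × sec φ; at 55.3°, h = 1.000, k = 1.757, so h·k = 1.757.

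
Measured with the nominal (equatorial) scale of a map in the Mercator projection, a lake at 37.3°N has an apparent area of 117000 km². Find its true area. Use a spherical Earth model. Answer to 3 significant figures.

74000 km²

The Mercator projection is conformal; its linear scale factor is the same in every direction and equals sec φ = 1/cos φ.
Areal scale = k² = sec²φ = 1/cos²(37.3°) = 1/0.7955² = 1.580.
True area = apparent / (areal scale) = 117000 / 1.580 ≈ 74000 km².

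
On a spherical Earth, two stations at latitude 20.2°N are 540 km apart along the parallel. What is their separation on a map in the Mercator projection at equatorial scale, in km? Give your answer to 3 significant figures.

The Mercator projection is conformal; its linear scale factor is the same in every direction and equals sec φ = 1/cos φ.
Along the parallel, k = sec 20.2° = 1/0.9385 = 1.066.
Map distance = 540 × 1.066 ≈ 575 km.

575 km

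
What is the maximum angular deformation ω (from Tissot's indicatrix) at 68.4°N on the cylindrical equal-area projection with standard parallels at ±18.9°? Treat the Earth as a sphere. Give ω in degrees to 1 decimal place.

95.0°

Cylindrical equal-area (φ₀ = 18.9°): h = cos φ / cos 18.9° along meridians, k = cos 18.9° / cos φ along parallels; h·k = 1.
At 68.4°: h = 0.3891, k = 2.570; principal scales a = 2.570, b = 0.3891.
sin(ω/2) = (a − b)/(a + b) = 2.181/2.959 = 0.7370, so ω = 2 arcsin(0.7370) ≈ 95.0°.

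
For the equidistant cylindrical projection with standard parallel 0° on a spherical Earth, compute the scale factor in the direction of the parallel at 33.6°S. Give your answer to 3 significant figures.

For the equirectangular projection with φ₀ = 0 (plate carrée), h = 1 along meridians and k = sec φ along parallels.
k = 1/cos 33.6° = 1/0.8329 = 1.201.

1.20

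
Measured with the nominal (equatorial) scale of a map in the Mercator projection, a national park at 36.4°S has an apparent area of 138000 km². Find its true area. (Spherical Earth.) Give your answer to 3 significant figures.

Mercator is conformal, so the point scale is isotropic: h = k = sec φ = 1/cos φ.
Areal scale = k² = sec²φ = 1/cos²(36.4°) = 1/0.8049² = 1.544.
True area = apparent / (areal scale) = 138000 / 1.544 ≈ 89400 km².

89400 km²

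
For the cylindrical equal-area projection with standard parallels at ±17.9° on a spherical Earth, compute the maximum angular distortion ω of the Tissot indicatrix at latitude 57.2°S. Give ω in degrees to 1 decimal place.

For cylindrical equal-area with standard parallel φ₀, h = cos φ / cos φ₀ and k = cos φ₀ / cos φ, so h·k = 1.
At 57.2°: h = 0.5693, k = 1.757; principal scales a = 1.757, b = 0.5693.
sin(ω/2) = (a − b)/(a + b) = 1.187/2.326 = 0.5105, so ω = 2 arcsin(0.5105) ≈ 61.4°.

61.4°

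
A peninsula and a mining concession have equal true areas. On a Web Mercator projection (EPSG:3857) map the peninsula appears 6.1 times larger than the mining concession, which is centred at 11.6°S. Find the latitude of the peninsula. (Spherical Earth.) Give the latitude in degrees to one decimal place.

For equal true areas on Mercator, apparent areas scale as sec²φ, so the ratio is cos²φ₂ / cos²φ₁.
cos²φ₂ / cos²φ₁ = 6.1  ⇒  cos φ₁ = cos 11.6° / √6.1 = 0.9796/2.470 = 0.3966.
φ₁ = arccos(0.3966) ≈ 66.6°.

66.6°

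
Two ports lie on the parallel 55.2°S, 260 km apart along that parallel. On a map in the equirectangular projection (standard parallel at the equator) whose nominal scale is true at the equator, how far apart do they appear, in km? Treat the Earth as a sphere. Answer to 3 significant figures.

For the equirectangular projection with φ₀ = 0 (plate carrée), h = 1 along meridians and k = sec φ along parallels.
Along the parallel, k = sec 55.2° = 1/0.5707 = 1.752.
Map distance = 260 × 1.752 ≈ 456 km.

456 km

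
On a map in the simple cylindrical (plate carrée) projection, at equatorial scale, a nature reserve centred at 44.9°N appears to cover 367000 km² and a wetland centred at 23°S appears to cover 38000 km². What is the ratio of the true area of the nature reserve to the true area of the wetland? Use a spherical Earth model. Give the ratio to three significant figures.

7.43

Plate carrée has h = 1 and k = sec φ, giving areal scale sec φ; true area = (apparent area) · cos φ.
True area of nature reserve: 367000 × cos(44.9°) = 367000 × 0.7083 = 260000 km².
True area of wetland: 38000 × cos(23°) = 38000 × 0.9205 = 34980 km².
Ratio = 260000 / 34980 ≈ 7.43.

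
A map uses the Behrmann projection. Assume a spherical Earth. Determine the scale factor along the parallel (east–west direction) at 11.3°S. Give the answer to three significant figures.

Behrmann is a cylindrical equal-area projection with standard parallels at ±30°. A cylindrical equal-area projection with standard parallel φ₀ has meridian scale h = cos φ / cos φ₀ and parallel scale k = cos φ₀ / cos φ (so areas are preserved, h·k = 1).
k = cos 30° / cos 11.3° = 0.8660/0.9806 = 0.8831.

0.883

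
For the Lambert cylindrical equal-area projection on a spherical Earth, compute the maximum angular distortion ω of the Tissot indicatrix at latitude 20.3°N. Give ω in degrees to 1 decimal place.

7.3°

The Lambert cylindrical equal-area projection is the cylindrical equal-area projection with its standard parallel at the equator (φ₀ = 0). A cylindrical equal-area projection with standard parallel φ₀ has meridian scale h = cos φ / cos φ₀ and parallel scale k = cos φ₀ / cos φ (so areas are preserved, h·k = 1).
At 20.3°: h = 0.9379, k = 1.066; principal scales a = 1.066, b = 0.9379.
sin(ω/2) = (a − b)/(a + b) = 0.1283/2.004 = 0.06404, so ω = 2 arcsin(0.06404) ≈ 7.3°.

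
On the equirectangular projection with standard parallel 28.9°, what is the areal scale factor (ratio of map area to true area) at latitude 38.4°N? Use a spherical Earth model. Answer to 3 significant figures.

The equidistant cylindrical projection with φ₀ = 28.9° has h = 1 (meridians true) and k = cos φ₀ / cos φ along parallels.
Areal scale = h·k = 1 × cos φ₀ / cos φ; at 38.4°, h = 1.000, k = 1.117, so h·k = 1.117.

1.12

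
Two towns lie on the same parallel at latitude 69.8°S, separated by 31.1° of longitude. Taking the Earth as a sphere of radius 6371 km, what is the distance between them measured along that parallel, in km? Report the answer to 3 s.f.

Arc length along a parallel = R cos φ · Δλ (with Δλ in radians).
= 6371 × cos 69.8° × (31.1° × π/180) = 6371 × 0.3453 × 0.5428 ≈ 1190 km.

1190 km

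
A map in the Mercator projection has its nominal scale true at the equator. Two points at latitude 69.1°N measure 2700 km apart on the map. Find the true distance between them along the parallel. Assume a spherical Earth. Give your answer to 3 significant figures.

The Mercator projection is conformal; its linear scale factor is the same in every direction and equals sec φ = 1/cos φ.
Along the parallel at 69.1°, map distances are exaggerated by k = sec 69.1° = 2.803.
True distance = 2700 / 2.803 = 2700 × cos 69.1° ≈ 963 km.

963 km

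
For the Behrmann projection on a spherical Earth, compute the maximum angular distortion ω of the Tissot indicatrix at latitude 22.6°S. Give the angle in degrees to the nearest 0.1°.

The Behrmann projection is cylindrical equal-area with φ₀ = 30°. A cylindrical equal-area projection with standard parallel φ₀ has meridian scale h = cos φ / cos φ₀ and parallel scale k = cos φ₀ / cos φ (so areas are preserved, h·k = 1).
At 22.6°: h = 1.066, k = 0.9381; principal scales a = 1.066, b = 0.9381.
sin(ω/2) = (a − b)/(a + b) = 0.1280/2.004 = 0.06386, so ω = 2 arcsin(0.06386) ≈ 7.3°.

7.3°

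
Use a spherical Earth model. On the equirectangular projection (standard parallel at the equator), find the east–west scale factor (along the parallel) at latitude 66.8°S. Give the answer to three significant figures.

Plate carrée maps x = Rλ, y = Rφ. The meridian scale is h = 1 and the parallel scale is k = 1/cos φ = sec φ.
k = 1/cos 66.8° = 1/0.3939 = 2.538.

2.54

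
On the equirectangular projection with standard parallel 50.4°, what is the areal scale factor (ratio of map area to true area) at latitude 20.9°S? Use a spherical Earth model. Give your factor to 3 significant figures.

In the equirectangular projection with standard parallel φ₀ = 50.4° (x = Rλ cos φ₀, y = Rφ), meridians are true-scale (h = 1) and the parallel scale is k = cos φ₀ / cos φ.
Areal scale = h·k = 1 × cos φ₀ / cos φ; at 20.9°, h = 1.000, k = 0.6823, so h·k = 0.6823.

0.682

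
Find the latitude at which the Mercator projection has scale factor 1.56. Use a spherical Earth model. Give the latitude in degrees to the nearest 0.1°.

50.1°

Mercator scale is k = sec φ = 1/cos φ.
1/cos φ = 1.56  ⇒  cos φ = 0.6410  ⇒  φ = arccos(0.6410) ≈ 50.1°.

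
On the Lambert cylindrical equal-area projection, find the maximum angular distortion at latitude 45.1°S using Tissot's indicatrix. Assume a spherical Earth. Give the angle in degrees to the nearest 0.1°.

The Lambert cylindrical equal-area projection is the cylindrical equal-area projection with its standard parallel at the equator (φ₀ = 0). For cylindrical equal-area with standard parallel φ₀, h = cos φ / cos φ₀ and k = cos φ₀ / cos φ, so h·k = 1.
At 45.1°: h = 0.7059, k = 1.417; principal scales a = 1.417, b = 0.7059.
sin(ω/2) = (a − b)/(a + b) = 0.7108/2.123 = 0.3349, so ω = 2 arcsin(0.3349) ≈ 39.1°.

39.1°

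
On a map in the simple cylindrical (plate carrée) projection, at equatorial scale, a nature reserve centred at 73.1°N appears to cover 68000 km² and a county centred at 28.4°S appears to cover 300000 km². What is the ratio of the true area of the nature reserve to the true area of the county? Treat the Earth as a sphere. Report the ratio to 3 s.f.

Plate carrée has h = 1 and k = sec φ, giving areal scale sec φ; true area = (apparent area) · cos φ.
True area of nature reserve: 68000 × cos(73.1°) = 68000 × 0.2907 = 19770 km².
True area of county: 300000 × cos(28.4°) = 300000 × 0.8796 = 263900 km².
Ratio = 19770 / 263900 ≈ 0.0749.

0.0749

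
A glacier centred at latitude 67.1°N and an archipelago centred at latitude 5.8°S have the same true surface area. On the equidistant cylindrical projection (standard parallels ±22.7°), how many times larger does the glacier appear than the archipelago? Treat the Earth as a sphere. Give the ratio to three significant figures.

2.56

With standard parallel φ₀ = 22.7°, the equirectangular projection gives x = Rλ cos φ₀, y = Rφ, so h = 1 and k = cos 22.7° / cos φ.
Areal scale at 67.1°: h·k = 1.000 × 2.371 = 2.371.
Areal scale at 5.8°: h·k = 1.000 × 0.9273 = 0.9273.
Ratio = 2.371/0.9273 ≈ 2.56.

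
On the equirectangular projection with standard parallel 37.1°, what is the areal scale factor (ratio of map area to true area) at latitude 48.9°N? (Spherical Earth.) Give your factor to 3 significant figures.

In the equirectangular projection with standard parallel φ₀ = 37.1° (x = Rλ cos φ₀, y = Rφ), meridians are true-scale (h = 1) and the parallel scale is k = cos φ₀ / cos φ.
Areal scale = h·k = 1 × cos φ₀ / cos φ; at 48.9°, h = 1.000, k = 1.213, so h·k = 1.213.

1.21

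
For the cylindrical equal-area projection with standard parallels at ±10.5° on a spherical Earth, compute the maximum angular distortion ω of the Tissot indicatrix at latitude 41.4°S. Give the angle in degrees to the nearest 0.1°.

30.6°

Cylindrical equal-area (φ₀ = 10.5°): h = cos φ / cos 10.5° along meridians, k = cos 10.5° / cos φ along parallels; h·k = 1.
At 41.4°: h = 0.7629, k = 1.311; principal scales a = 1.311, b = 0.7629.
sin(ω/2) = (a − b)/(a + b) = 0.5479/2.074 = 0.2642, so ω = 2 arcsin(0.2642) ≈ 30.6°.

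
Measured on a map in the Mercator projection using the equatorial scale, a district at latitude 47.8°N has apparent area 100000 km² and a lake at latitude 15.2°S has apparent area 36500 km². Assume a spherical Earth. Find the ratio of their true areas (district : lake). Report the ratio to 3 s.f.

1.33

Since Mercator area scale is 1/cos²φ, the true area equals the apparent area multiplied by cos²φ.
True area of district: 100000 × cos²(47.8°) = 100000 × 0.4512 = 45120 km².
True area of lake: 36500 × cos²(15.2°) = 36500 × 0.9313 = 33990 km².
Ratio = 45120 / 33990 ≈ 1.33.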